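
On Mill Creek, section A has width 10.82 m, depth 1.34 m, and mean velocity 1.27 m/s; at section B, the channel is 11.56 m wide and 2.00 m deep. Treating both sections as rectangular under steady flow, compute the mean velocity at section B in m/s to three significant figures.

Q = A₁V₁ = (10.82×1.34) × 1.27 = 18.41 m³/s
A₂ = 11.56 × 2.00 = 23.12 m²
V₂ = Q/A₂ = 18.41/23.12 = 0.7964 m/s

0.796 m/s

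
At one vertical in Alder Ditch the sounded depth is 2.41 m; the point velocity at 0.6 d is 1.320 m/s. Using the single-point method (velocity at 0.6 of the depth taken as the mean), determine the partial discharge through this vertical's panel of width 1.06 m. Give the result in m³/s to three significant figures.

v̄ = v₀.₆ = 1.320 m/s
q = v̄ × d × w = 1.320 × 2.41 × 1.06 = 3.372 m³/s

3.37 m³/s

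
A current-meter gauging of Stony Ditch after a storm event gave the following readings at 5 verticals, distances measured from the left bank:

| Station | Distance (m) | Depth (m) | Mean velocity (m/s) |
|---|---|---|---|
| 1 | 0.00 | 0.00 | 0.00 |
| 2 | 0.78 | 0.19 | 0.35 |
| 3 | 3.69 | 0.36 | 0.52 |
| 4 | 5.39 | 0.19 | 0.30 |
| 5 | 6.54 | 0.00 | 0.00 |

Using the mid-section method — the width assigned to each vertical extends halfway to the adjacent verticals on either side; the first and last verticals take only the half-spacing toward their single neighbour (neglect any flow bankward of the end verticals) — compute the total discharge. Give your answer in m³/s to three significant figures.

w_2 = (3.69 − 0.00)/2 = 1.845 m; q_2 = 0.35 × 0.19 × 1.845 = 0.1227 m³/s
w_3 = (5.39 − 0.78)/2 = 2.305 m; q_3 = 0.52 × 0.36 × 2.305 = 0.4315 m³/s
w_4 = (6.54 − 3.69)/2 = 1.425 m; q_4 = 0.30 × 0.19 × 1.425 = 0.08123 m³/s
Stations 1, 5 contribute zero (depth or velocity is 0).
Q = Σ qᵢ = 0.6354 m³/s

0.635 m³/s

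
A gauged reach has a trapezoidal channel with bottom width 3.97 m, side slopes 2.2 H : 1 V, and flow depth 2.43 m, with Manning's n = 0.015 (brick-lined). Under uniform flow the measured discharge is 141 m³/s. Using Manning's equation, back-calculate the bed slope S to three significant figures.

0.00537

A = (b + z·y)·y = (3.97 + 2.2×2.43)×2.43 = 22.64 m²
P = b + 2y√(1+z²) = 3.97 + 2×2.43×√(1+2.2²) = 15.71 m
R = A/P = 22.64/15.71 = 1.441 m
S = (Q·n / (1·A·R^(2/3)))² = (141×0.015 / (1×22.64×1.276))² = 0.005365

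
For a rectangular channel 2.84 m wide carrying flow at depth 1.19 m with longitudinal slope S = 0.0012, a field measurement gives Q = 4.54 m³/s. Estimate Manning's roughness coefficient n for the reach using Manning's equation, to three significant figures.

0.0193

A = b·y = 2.84 × 1.19 = 3.380 m²
P = b + 2y = 2.84 + 2×1.19 = 5.220 m
R = A/P = 3.380/5.220 = 0.6474 m
n = (1/Q)·A·R^(2/3)·S^(1/2) = (1/4.54) × 3.380 × 0.7484 × 0.03464 = 0.01930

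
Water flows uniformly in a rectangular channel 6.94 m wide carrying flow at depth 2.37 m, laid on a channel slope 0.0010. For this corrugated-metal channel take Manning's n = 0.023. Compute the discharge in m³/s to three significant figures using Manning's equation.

28.4 m³/s

A = b·y = 6.94 × 2.37 = 16.45 m²
P = b + 2y = 6.94 + 2×2.37 = 11.68 m
R = A/P = 16.45/11.68 = 1.408 m
Q = (1/n)·A·R^(2/3)·S^(1/2) = (1/0.023) × 16.45 × 1.408^(2/3) × 0.0010^(1/2) = 28.41 m³/s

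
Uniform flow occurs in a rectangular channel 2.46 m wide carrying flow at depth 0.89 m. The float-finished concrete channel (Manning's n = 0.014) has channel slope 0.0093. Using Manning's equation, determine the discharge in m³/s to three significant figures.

9.71 m³/s

A = b·y = 2.46 × 0.89 = 2.189 m²
P = b + 2y = 2.46 + 2×0.89 = 4.240 m
R = A/P = 2.189/4.240 = 0.5164 m
Q = (1/n)·A·R^(2/3)·S^(1/2) = (1/0.014) × 2.189 × 0.5164^(2/3) × 0.0093^(1/2) = 9.707 m³/s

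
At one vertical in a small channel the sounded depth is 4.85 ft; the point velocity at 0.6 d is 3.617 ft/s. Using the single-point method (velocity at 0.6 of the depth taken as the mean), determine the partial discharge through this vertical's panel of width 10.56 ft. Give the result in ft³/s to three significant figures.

185 ft³/s

v̄ = v₀.₆ = 3.617 ft/s
q = v̄ × d × w = 3.617 × 4.85 × 10.56 = 185.2 ft³/s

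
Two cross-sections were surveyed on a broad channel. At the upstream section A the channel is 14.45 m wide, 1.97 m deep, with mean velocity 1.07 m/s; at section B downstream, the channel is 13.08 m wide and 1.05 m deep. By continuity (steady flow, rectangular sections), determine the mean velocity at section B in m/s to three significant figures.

2.22 m/s

Q = A₁V₁ = (14.45×1.97) × 1.07 = 30.46 m³/s
A₂ = 13.08 × 1.05 = 13.73 m²
V₂ = Q/A₂ = 30.46/13.73 = 2.218 m/s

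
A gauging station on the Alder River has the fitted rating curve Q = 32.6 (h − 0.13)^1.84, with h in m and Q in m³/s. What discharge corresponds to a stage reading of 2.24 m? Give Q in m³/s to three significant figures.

129 m³/s

Q = 32.6 × (2.24 − 0.13)^1.84 = 32.6 × 2.11^1.84 = 128.8 m³/s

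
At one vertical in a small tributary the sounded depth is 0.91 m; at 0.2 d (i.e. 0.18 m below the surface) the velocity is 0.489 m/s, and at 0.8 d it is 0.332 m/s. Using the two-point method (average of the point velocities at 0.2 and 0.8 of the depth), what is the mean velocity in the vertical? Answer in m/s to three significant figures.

v̄ = (0.489 + 0.332) / 2 = 0.4105 m/s

0.411 m/s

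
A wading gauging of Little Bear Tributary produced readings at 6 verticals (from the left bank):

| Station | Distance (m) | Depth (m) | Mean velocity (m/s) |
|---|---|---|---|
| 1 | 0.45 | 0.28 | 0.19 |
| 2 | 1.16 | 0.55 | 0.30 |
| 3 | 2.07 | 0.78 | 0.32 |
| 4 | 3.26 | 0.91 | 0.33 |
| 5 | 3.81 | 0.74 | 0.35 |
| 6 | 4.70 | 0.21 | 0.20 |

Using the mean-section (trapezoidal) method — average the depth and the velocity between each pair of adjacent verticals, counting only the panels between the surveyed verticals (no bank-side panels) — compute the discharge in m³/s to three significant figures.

0.857 m³/s

Panel 1-2: Δb = 0.71 m, d̄ = (0.28+0.55)/2 = 0.415, v̄ = (0.19+0.30)/2 = 0.245 → q = 0.71×0.415×0.245 = 0.07219 m³/s
Panel 2-3: Δb = 0.91 m, d̄ = (0.55+0.78)/2 = 0.665, v̄ = (0.30+0.32)/2 = 0.31 → q = 0.91×0.665×0.31 = 0.1876 m³/s
Panel 3-4: Δb = 1.19 m, d̄ = (0.78+0.91)/2 = 0.845, v̄ = (0.32+0.33)/2 = 0.325 → q = 1.19×0.845×0.325 = 0.3268 m³/s
Panel 4-5: Δb = 0.55 m, d̄ = (0.91+0.74)/2 = 0.825, v̄ = (0.33+0.35)/2 = 0.34 → q = 0.55×0.825×0.34 = 0.1543 m³/s
Panel 5-6: Δb = 0.89 m, d̄ = (0.74+0.21)/2 = 0.475, v̄ = (0.35+0.20)/2 = 0.275 → q = 0.89×0.475×0.275 = 0.1163 m³/s
Q = Σ q = 0.8571 m³/s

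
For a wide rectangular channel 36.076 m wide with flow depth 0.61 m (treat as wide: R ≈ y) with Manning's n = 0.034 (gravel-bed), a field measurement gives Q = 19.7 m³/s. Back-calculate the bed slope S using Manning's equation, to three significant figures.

A = b·y = 36.076 × 0.61 = 22.01 m²
Wide channel: R ≈ y = 0.61 m
S = (Q·n / (1·A·R^(2/3)))² = (19.7×0.034 / (1×22.01×0.7193))² = 0.001791

0.00179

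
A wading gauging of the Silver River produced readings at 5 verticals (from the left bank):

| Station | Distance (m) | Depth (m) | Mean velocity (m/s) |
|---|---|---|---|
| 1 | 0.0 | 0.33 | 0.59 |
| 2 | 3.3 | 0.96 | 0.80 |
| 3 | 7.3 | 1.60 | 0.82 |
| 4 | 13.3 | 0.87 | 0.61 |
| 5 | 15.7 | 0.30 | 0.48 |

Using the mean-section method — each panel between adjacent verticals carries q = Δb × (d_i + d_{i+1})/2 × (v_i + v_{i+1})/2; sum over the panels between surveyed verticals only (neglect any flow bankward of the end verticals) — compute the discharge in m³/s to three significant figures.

Panel 1-2: Δb = 3.3 m, d̄ = (0.33+0.96)/2 = 0.645, v̄ = (0.59+0.80)/2 = 0.695 → q = 3.3×0.645×0.695 = 1.479 m³/s
Panel 2-3: Δb = 4 m, d̄ = (0.96+1.60)/2 = 1.28, v̄ = (0.80+0.82)/2 = 0.81 → q = 4×1.28×0.81 = 4.147 m³/s
Panel 3-4: Δb = 6 m, d̄ = (1.60+0.87)/2 = 1.235, v̄ = (0.82+0.61)/2 = 0.715 → q = 6×1.235×0.715 = 5.298 m³/s
Panel 4-5: Δb = 2.4 m, d̄ = (0.87+0.30)/2 = 0.585, v̄ = (0.61+0.48)/2 = 0.545 → q = 2.4×0.585×0.545 = 0.7652 m³/s
Q = Σ q = 11.69 m³/s

11.7 m³/s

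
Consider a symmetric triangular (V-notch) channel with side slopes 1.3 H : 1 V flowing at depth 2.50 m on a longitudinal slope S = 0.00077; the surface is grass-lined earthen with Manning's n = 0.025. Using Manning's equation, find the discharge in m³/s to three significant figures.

8.96 m³/s

A = z·y² = 1.3×2.50² = 8.125 m²
P = 2y√(1+z²) = 2×2.50×√(1+1.3²) = 8.201 m
R = A/P = 8.125/8.201 = 0.9908 m
Q = (1/n)·A·R^(2/3)·S^(1/2) = (1/0.025) × 8.125 × 0.9908^(2/3) × 0.00077^(1/2) = 8.963 m³/s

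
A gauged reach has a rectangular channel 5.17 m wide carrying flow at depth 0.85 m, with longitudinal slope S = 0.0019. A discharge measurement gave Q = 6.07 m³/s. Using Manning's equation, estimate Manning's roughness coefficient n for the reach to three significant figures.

0.0234

A = b·y = 5.17 × 0.85 = 4.395 m²
P = b + 2y = 5.17 + 2×0.85 = 6.870 m
R = A/P = 4.395/6.870 = 0.6397 m
n = (1/Q)·A·R^(2/3)·S^(1/2) = (1/6.07) × 4.395 × 0.7424 × 0.04359 = 0.02343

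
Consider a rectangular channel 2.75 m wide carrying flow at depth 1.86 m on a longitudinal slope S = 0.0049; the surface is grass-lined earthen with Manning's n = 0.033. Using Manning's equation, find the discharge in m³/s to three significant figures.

9.28 m³/s

A = b·y = 2.75 × 1.86 = 5.115 m²
P = b + 2y = 2.75 + 2×1.86 = 6.470 m
R = A/P = 5.115/6.470 = 0.7906 m
Q = (1/n)·A·R^(2/3)·S^(1/2) = (1/0.033) × 5.115 × 0.7906^(2/3) × 0.0049^(1/2) = 9.277 m³/s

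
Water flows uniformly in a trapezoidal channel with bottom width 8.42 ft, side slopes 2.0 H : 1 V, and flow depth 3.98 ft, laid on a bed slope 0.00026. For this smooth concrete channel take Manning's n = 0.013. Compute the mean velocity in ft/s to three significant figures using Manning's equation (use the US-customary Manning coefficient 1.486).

3.38 ft/s

A = (b + z·y)·y = (8.42 + 2.0×3.98)×3.98 = 65.19 ft²
P = b + 2y√(1+z²) = 8.42 + 2×3.98×√(1+2.0²) = 26.22 ft
R = A/P = 65.19/26.22 = 2.486 ft
Q = (1.486/n)·A·R^(2/3)·S^(1/2) = (1.486/0.013) × 65.19 × 2.486^(2/3) × 0.00026^(1/2) = 220.5 ft³/s
V = Q/A = 220.5/65.19 = 3.383 ft/s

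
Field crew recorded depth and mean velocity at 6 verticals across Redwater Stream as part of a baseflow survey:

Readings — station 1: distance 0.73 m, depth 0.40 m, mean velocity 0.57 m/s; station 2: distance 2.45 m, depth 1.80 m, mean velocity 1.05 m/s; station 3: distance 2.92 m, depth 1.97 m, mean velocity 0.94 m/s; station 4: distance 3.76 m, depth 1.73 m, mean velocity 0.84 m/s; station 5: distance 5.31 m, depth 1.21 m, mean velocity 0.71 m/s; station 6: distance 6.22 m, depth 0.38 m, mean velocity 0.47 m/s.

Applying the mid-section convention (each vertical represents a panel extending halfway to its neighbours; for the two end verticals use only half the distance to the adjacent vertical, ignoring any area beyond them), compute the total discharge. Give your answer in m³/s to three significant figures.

w_1 = (2.45 − 0.73)/2 = 0.86 m; q_1 = 0.57 × 0.40 × 0.86 = 0.1961 m³/s
w_2 = (2.92 − 0.73)/2 = 1.095 m; q_2 = 1.05 × 1.80 × 1.095 = 2.070 m³/s
w_3 = (3.76 − 2.45)/2 = 0.655 m; q_3 = 0.94 × 1.97 × 0.655 = 1.213 m³/s
w_4 = (5.31 − 2.92)/2 = 1.195 m; q_4 = 0.84 × 1.73 × 1.195 = 1.737 m³/s
w_5 = (6.22 − 3.76)/2 = 1.23 m; q_5 = 0.71 × 1.21 × 1.23 = 1.057 m³/s
w_6 = (6.22 − 5.31)/2 = 0.455 m; q_6 = 0.47 × 0.38 × 0.455 = 0.08126 m³/s
Q = Σ qᵢ = 6.353 m³/s

6.35 m³/s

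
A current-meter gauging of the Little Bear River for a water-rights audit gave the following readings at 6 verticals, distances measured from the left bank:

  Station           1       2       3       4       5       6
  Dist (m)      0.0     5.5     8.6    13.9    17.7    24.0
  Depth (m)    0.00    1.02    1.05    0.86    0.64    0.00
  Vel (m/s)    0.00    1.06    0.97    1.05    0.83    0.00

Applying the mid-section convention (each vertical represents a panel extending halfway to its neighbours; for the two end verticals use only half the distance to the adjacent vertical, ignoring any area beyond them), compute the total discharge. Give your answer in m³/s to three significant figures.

15.7 m³/s

w_2 = (8.6 − 0.0)/2 = 4.3 m; q_2 = 1.06 × 1.02 × 4.3 = 4.649 m³/s
w_3 = (13.9 − 5.5)/2 = 4.2 m; q_3 = 0.97 × 1.05 × 4.2 = 4.278 m³/s
w_4 = (17.7 − 8.6)/2 = 4.55 m; q_4 = 1.05 × 0.86 × 4.55 = 4.109 m³/s
w_5 = (24.0 − 13.9)/2 = 5.05 m; q_5 = 0.83 × 0.64 × 5.05 = 2.683 m³/s
Stations 1, 6 contribute zero (depth or velocity is 0).
Q = Σ qᵢ = 15.72 m³/s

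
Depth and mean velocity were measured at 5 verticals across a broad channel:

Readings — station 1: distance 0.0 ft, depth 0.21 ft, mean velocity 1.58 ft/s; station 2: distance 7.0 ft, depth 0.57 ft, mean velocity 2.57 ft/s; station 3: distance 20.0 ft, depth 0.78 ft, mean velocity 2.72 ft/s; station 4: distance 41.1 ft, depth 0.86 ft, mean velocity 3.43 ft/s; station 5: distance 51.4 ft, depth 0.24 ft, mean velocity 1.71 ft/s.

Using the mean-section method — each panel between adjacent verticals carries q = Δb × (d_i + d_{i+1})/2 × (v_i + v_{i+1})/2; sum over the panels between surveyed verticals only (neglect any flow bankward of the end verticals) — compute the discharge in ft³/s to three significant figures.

96.6 ft³/s

Panel 1-2: Δb = 7 ft, d̄ = (0.21+0.57)/2 = 0.39, v̄ = (1.58+2.57)/2 = 2.075 → q = 7×0.39×2.075 = 5.665 ft³/s
Panel 2-3: Δb = 13 ft, d̄ = (0.57+0.78)/2 = 0.675, v̄ = (2.57+2.72)/2 = 2.645 → q = 13×0.675×2.645 = 23.21 ft³/s
Panel 3-4: Δb = 21.1 ft, d̄ = (0.78+0.86)/2 = 0.82, v̄ = (2.72+3.43)/2 = 3.075 → q = 21.1×0.82×3.075 = 53.20 ft³/s
Panel 4-5: Δb = 10.3 ft, d̄ = (0.86+0.24)/2 = 0.55, v̄ = (3.43+1.71)/2 = 2.57 → q = 10.3×0.55×2.57 = 14.56 ft³/s
Q = Σ q = 96.64 ft³/s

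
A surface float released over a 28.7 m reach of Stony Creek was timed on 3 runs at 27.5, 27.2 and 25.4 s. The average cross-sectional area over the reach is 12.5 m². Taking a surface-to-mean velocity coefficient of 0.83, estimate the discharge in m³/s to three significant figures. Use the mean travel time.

11.2 m³/s

t̄ = (27.5 + 27.2 + 25.4) / 3 = 26.7 s
v_surface = L / t̄ = 28.7 / 26.7 = 1.075 m/s
v_mean = 0.83 × 1.075 = 0.8922 m/s
Q = A × v_mean = 12.5 × 0.8922 = 11.15 m³/s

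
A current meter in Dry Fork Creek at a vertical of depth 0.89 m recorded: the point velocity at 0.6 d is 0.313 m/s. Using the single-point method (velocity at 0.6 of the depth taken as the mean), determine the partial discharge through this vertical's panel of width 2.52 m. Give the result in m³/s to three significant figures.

0.702 m³/s

v̄ = v₀.₆ = 0.313 m/s
q = v̄ × d × w = 0.3130 × 0.89 × 2.52 = 0.7020 m³/s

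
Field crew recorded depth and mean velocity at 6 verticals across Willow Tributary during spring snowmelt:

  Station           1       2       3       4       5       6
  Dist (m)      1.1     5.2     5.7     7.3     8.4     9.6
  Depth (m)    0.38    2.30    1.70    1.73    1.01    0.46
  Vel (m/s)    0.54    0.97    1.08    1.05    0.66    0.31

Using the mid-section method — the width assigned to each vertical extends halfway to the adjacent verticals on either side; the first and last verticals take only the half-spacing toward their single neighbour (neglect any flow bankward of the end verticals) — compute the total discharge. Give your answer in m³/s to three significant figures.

10.8 m³/s

w_1 = (5.2 − 1.1)/2 = 2.05 m; q_1 = 0.54 × 0.38 × 2.05 = 0.4207 m³/s
w_2 = (5.7 − 1.1)/2 = 2.3 m; q_2 = 0.97 × 2.30 × 2.3 = 5.131 m³/s
w_3 = (7.3 − 5.2)/2 = 1.05 m; q_3 = 1.08 × 1.70 × 1.05 = 1.928 m³/s
w_4 = (8.4 − 5.7)/2 = 1.35 m; q_4 = 1.05 × 1.73 × 1.35 = 2.452 m³/s
w_5 = (9.6 − 7.3)/2 = 1.15 m; q_5 = 0.66 × 1.01 × 1.15 = 0.7666 m³/s
w_6 = (9.6 − 8.4)/2 = 0.6 m; q_6 = 0.31 × 0.46 × 0.6 = 0.08556 m³/s
Q = Σ qᵢ = 10.78 m³/s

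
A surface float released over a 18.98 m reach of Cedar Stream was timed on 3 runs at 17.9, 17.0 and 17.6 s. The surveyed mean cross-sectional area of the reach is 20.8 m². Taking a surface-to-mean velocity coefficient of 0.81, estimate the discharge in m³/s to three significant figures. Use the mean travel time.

18.3 m³/s

t̄ = (17.9 + 17.0 + 17.6) / 3 = 17.5 s
v_surface = L / t̄ = 18.98 / 17.5 = 1.085 m/s
v_mean = 0.81 × 1.085 = 0.8785 m/s
Q = A × v_mean = 20.8 × 0.8785 = 18.27 m³/s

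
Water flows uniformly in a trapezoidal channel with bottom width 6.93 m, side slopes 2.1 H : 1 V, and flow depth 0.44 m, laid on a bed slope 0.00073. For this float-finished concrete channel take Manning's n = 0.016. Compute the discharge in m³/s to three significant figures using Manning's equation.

A = (b + z·y)·y = (6.93 + 2.1×0.44)×0.44 = 3.456 m²
P = b + 2y√(1+z²) = 6.93 + 2×0.44×√(1+2.1²) = 8.977 m
R = A/P = 3.456/8.977 = 0.3850 m
Q = (1/n)·A·R^(2/3)·S^(1/2) = (1/0.016) × 3.456 × 0.3850^(2/3) × 0.00073^(1/2) = 3.088 m³/s

3.09 m³/s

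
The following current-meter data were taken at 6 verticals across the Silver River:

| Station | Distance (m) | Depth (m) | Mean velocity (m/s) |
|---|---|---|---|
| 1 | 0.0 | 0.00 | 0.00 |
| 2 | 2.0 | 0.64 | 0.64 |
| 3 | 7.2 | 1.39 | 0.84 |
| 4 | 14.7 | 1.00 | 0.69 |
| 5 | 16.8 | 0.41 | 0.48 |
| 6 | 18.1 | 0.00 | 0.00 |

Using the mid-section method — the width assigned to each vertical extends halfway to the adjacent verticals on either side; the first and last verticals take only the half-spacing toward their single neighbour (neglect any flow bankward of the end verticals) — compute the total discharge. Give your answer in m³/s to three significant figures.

12.5 m³/s

w_2 = (7.2 − 0.0)/2 = 3.6 m; q_2 = 0.64 × 0.64 × 3.6 = 1.475 m³/s
w_3 = (14.7 − 2.0)/2 = 6.35 m; q_3 = 0.84 × 1.39 × 6.35 = 7.414 m³/s
w_4 = (16.8 − 7.2)/2 = 4.8 m; q_4 = 0.69 × 1.00 × 4.8 = 3.312 m³/s
w_5 = (18.1 − 14.7)/2 = 1.7 m; q_5 = 0.48 × 0.41 × 1.7 = 0.3346 m³/s
Stations 1, 6 contribute zero (depth or velocity is 0).
Q = Σ qᵢ = 12.54 m³/s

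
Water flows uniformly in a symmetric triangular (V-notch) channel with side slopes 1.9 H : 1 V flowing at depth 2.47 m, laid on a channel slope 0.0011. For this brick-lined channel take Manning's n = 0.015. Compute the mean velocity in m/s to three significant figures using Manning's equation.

A = z·y² = 1.9×2.47² = 11.59 m²
P = 2y√(1+z²) = 2×2.47×√(1+1.9²) = 10.61 m
R = A/P = 11.59/10.61 = 1.093 m
Q = (1/n)·A·R^(2/3)·S^(1/2) = (1/0.015) × 11.59 × 1.093^(2/3) × 0.0011^(1/2) = 27.19 m³/s
V = Q/A = 27.19/11.59 = 2.346 m/s

2.35 m/s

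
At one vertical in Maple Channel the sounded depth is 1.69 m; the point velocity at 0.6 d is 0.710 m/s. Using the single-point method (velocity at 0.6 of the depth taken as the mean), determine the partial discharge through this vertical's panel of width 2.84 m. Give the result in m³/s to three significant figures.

3.41 m³/s

v̄ = v₀.₆ = 0.710 m/s
q = v̄ × d × w = 0.7100 × 1.69 × 2.84 = 3.408 m³/s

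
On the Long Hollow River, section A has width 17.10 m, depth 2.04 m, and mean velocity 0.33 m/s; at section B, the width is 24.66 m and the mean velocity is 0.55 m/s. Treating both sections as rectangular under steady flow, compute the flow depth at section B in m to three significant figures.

Q = A₁V₁ = (17.10×2.04) × 0.33 = 11.51 m³/s
d₂ = Q/(b₂ V₂) = 11.51/(24.66×0.55) = 0.8488 m

0.849 m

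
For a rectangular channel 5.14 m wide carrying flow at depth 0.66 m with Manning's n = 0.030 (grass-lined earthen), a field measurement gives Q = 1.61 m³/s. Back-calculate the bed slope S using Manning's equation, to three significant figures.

A = b·y = 5.14 × 0.66 = 3.392 m²
P = b + 2y = 5.14 + 2×0.66 = 6.460 m
R = A/P = 3.392/6.460 = 0.5251 m
S = (Q·n / (1·A·R^(2/3)))² = (1.61×0.030 / (1×3.392×0.6509))² = 0.0004785

0.000478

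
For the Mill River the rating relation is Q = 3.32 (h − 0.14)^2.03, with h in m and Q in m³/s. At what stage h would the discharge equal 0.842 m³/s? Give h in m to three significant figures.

h − h₀ = (Q/C)^(1/b) = (0.842/3.32)^(1/2.03) = 0.5087 m
h = 0.14 + 0.5087 = 0.6487 m

0.649 m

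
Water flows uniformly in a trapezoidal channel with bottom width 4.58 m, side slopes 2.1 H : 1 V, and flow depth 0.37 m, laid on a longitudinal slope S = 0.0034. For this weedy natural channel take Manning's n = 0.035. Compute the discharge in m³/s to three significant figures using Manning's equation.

A = (b + z·y)·y = (4.58 + 2.1×0.37)×0.37 = 1.982 m²
P = b + 2y√(1+z²) = 4.58 + 2×0.37×√(1+2.1²) = 6.301 m
R = A/P = 1.982/6.301 = 0.3146 m
Q = (1/n)·A·R^(2/3)·S^(1/2) = (1/0.035) × 1.982 × 0.3146^(2/3) × 0.0034^(1/2) = 1.527 m³/s

1.53 m³/s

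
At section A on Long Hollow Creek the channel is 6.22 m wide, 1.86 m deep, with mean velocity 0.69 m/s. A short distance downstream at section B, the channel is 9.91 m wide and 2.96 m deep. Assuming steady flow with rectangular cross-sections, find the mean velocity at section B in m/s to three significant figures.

0.272 m/s

Q = A₁V₁ = (6.22×1.86) × 0.69 = 7.983 m³/s
A₂ = 9.91 × 2.96 = 29.33 m²
V₂ = Q/A₂ = 7.983/29.33 = 0.2721 m/s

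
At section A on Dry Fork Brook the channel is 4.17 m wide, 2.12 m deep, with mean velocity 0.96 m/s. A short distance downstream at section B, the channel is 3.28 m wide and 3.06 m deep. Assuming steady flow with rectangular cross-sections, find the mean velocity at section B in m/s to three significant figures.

Q = A₁V₁ = (4.17×2.12) × 0.96 = 8.487 m³/s
A₂ = 3.28 × 3.06 = 10.04 m²
V₂ = Q/A₂ = 8.487/10.04 = 0.8456 m/s

0.846 m/s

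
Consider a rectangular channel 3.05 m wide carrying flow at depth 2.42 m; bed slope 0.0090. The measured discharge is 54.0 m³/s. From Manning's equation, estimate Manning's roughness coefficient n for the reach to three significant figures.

A = b·y = 3.05 × 2.42 = 7.381 m²
P = b + 2y = 3.05 + 2×2.42 = 7.890 m
R = A/P = 7.381/7.890 = 0.9355 m
n = (1/Q)·A·R^(2/3)·S^(1/2) = (1/54.0) × 7.381 × 0.9565 × 0.09487 = 0.01240

0.0124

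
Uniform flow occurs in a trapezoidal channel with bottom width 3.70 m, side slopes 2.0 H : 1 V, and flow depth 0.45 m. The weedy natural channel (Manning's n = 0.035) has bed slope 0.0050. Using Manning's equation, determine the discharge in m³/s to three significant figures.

A = (b + z·y)·y = (3.70 + 2.0×0.45)×0.45 = 2.070 m²
P = b + 2y√(1+z²) = 3.70 + 2×0.45×√(1+2.0²) = 5.712 m
R = A/P = 2.070/5.712 = 0.3624 m
Q = (1/n)·A·R^(2/3)·S^(1/2) = (1/0.035) × 2.070 × 0.3624^(2/3) × 0.0050^(1/2) = 2.126 m³/s

2.13 m³/s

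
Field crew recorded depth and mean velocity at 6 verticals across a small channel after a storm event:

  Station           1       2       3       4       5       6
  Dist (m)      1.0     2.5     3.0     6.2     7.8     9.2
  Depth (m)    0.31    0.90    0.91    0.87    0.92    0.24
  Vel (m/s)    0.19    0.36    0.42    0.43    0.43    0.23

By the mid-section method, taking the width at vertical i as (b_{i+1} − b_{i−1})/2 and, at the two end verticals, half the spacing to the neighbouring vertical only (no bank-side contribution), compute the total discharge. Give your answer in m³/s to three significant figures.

2.61 m³/s

w_1 = (2.5 − 1.0)/2 = 0.75 m; q_1 = 0.19 × 0.31 × 0.75 = 0.04418 m³/s
w_2 = (3.0 − 1.0)/2 = 1 m; q_2 = 0.36 × 0.90 × 1 = 0.3240 m³/s
w_3 = (6.2 − 2.5)/2 = 1.85 m; q_3 = 0.42 × 0.91 × 1.85 = 0.7071 m³/s
w_4 = (7.8 − 3.0)/2 = 2.4 m; q_4 = 0.43 × 0.87 × 2.4 = 0.8978 m³/s
w_5 = (9.2 − 6.2)/2 = 1.5 m; q_5 = 0.43 × 0.92 × 1.5 = 0.5934 m³/s
w_6 = (9.2 − 7.8)/2 = 0.7 m; q_6 = 0.23 × 0.24 × 0.7 = 0.03864 m³/s
Q = Σ qᵢ = 2.605 m³/s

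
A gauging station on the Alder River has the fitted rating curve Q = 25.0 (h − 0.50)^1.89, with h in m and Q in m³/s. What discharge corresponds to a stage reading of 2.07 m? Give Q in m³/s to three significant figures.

Q = 25.0 × (2.07 − 0.50)^1.89 = 25.0 × 1.57^1.89 = 58.64 m³/s

58.6 m³/s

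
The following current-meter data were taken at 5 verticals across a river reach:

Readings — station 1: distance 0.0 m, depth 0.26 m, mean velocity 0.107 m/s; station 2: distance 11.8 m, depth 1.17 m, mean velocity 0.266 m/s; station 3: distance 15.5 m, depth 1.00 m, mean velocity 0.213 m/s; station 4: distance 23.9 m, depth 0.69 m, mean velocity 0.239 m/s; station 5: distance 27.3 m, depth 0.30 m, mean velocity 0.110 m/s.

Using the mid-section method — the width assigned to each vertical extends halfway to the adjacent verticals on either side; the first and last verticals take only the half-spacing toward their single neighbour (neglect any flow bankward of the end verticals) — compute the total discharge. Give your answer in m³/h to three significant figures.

17600 m³/h

w_1 = (11.8 − 0.0)/2 = 5.9 m; q_1 = 0.107 × 0.26 × 5.9 = 0.1641 m³/s
w_2 = (15.5 − 0.0)/2 = 7.75 m; q_2 = 0.266 × 1.17 × 7.75 = 2.412 m³/s
w_3 = (23.9 − 11.8)/2 = 6.05 m; q_3 = 0.213 × 1.00 × 6.05 = 1.289 m³/s
w_4 = (27.3 − 15.5)/2 = 5.9 m; q_4 = 0.239 × 0.69 × 5.9 = 0.9730 m³/s
w_5 = (27.3 − 23.9)/2 = 1.7 m; q_5 = 0.110 × 0.30 × 1.7 = 0.05610 m³/s
Q = Σ qᵢ = 4.894 m³/s
= 4.894 × 3600 = 17620 m³/h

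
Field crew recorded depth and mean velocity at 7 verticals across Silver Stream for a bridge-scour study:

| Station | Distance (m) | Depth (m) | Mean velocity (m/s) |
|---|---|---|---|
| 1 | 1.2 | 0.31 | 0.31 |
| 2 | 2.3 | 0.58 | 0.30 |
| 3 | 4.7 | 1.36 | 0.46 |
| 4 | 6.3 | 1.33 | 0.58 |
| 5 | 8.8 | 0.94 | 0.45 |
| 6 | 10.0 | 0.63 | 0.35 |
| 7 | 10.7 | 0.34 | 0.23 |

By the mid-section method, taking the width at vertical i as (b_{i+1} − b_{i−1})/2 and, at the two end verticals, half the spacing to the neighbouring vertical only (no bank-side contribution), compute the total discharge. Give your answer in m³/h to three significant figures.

15200 m³/h

w_1 = (2.3 − 1.2)/2 = 0.55 m; q_1 = 0.31 × 0.31 × 0.55 = 0.05286 m³/s
w_2 = (4.7 − 1.2)/2 = 1.75 m; q_2 = 0.30 × 0.58 × 1.75 = 0.3045 m³/s
w_3 = (6.3 − 2.3)/2 = 2 m; q_3 = 0.46 × 1.36 × 2 = 1.251 m³/s
w_4 = (8.8 − 4.7)/2 = 2.05 m; q_4 = 0.58 × 1.33 × 2.05 = 1.581 m³/s
w_5 = (10.0 − 6.3)/2 = 1.85 m; q_5 = 0.45 × 0.94 × 1.85 = 0.7826 m³/s
w_6 = (10.7 − 8.8)/2 = 0.95 m; q_6 = 0.35 × 0.63 × 0.95 = 0.2095 m³/s
w_7 = (10.7 − 10.0)/2 = 0.35 m; q_7 = 0.23 × 0.34 × 0.35 = 0.02737 m³/s
Q = Σ qᵢ = 4.209 m³/s
= 4.209 × 3600 = 15150 m³/h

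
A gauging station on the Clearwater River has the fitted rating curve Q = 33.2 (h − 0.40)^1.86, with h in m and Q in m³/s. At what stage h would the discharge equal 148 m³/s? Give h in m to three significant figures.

2.63 m

h − h₀ = (Q/C)^(1/b) = (148/33.2)^(1/1.86) = 2.234 m
h = 0.40 + 2.234 = 2.634 m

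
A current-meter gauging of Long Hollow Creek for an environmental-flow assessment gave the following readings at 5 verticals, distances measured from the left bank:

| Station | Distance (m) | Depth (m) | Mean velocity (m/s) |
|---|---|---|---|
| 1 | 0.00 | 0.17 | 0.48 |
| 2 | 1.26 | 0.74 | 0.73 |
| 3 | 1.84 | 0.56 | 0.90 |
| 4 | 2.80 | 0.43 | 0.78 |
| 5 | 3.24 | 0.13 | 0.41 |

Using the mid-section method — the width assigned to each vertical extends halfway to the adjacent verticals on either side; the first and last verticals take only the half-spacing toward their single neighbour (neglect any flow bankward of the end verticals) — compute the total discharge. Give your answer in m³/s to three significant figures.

1.18 m³/s

w_1 = (1.26 − 0.00)/2 = 0.63 m; q_1 = 0.48 × 0.17 × 0.63 = 0.05141 m³/s
w_2 = (1.84 − 0.00)/2 = 0.92 m; q_2 = 0.73 × 0.74 × 0.92 = 0.4970 m³/s
w_3 = (2.80 − 1.26)/2 = 0.77 m; q_3 = 0.90 × 0.56 × 0.77 = 0.3881 m³/s
w_4 = (3.24 − 1.84)/2 = 0.7 m; q_4 = 0.78 × 0.43 × 0.7 = 0.2348 m³/s
w_5 = (3.24 − 2.80)/2 = 0.22 m; q_5 = 0.41 × 0.13 × 0.22 = 0.01173 m³/s
Q = Σ qᵢ = 1.183 m³/s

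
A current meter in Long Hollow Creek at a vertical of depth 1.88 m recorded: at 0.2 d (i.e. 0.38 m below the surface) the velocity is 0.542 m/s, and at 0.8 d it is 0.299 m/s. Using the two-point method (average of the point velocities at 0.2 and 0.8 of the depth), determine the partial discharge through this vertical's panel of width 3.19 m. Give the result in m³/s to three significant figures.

v̄ = (0.542 + 0.299) / 2 = 0.4205 m/s
q = v̄ × d × w = 0.4205 × 1.88 × 3.19 = 2.522 m³/s

2.52 m³/s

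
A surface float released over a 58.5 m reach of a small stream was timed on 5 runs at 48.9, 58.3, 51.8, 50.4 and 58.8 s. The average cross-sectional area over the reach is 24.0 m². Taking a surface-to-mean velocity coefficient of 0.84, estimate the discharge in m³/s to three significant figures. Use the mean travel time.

t̄ = (48.9 + 58.3 + 51.8 + 50.4 + 58.8) / 5 = 53.64 s
v_surface = L / t̄ = 58.5 / 53.64 = 1.091 m/s
v_mean = 0.84 × 1.091 = 0.9161 m/s
Q = A × v_mean = 24.0 × 0.9161 = 21.99 m³/s

22.0 m³/s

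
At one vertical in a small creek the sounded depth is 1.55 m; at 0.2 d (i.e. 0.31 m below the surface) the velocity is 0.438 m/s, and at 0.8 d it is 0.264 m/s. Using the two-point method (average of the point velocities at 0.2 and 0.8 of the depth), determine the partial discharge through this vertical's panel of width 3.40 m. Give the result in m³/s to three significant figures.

1.85 m³/s

v̄ = (0.438 + 0.264) / 2 = 0.3510 m/s
q = v̄ × d × w = 0.3510 × 1.55 × 3.40 = 1.850 m³/s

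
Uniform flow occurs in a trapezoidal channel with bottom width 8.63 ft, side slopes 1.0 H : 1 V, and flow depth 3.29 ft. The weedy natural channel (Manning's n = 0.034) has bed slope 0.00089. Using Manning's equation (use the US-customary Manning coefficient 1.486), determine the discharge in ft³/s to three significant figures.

A = (b + z·y)·y = (8.63 + 1.0×3.29)×3.29 = 39.22 ft²
P = b + 2y√(1+z²) = 8.63 + 2×3.29×√(1+1.0²) = 17.94 ft
R = A/P = 39.22/17.94 = 2.187 ft
Q = (1.486/n)·A·R^(2/3)·S^(1/2) = (1.486/0.034) × 39.22 × 2.187^(2/3) × 0.00089^(1/2) = 86.14 ft³/s

86.1 ft³/s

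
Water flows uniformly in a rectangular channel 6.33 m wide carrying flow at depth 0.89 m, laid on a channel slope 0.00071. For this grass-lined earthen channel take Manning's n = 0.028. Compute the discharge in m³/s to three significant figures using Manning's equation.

4.21 m³/s

A = b·y = 6.33 × 0.89 = 5.634 m²
P = b + 2y = 6.33 + 2×0.89 = 8.110 m
R = A/P = 5.634/8.110 = 0.6947 m
Q = (1/n)·A·R^(2/3)·S^(1/2) = (1/0.028) × 5.634 × 0.6947^(2/3) × 0.00071^(1/2) = 4.205 m³/s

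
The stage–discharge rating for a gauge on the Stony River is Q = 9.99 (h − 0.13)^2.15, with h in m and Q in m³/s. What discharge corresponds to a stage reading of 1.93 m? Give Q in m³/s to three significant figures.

Q = 9.99 × (1.93 − 0.13)^2.15 = 9.99 × 1.8^2.15 = 35.35 m³/s

35.4 m³/s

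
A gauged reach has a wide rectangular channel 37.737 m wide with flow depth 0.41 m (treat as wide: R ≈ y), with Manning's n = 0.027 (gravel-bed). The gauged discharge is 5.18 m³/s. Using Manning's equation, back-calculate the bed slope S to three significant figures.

A = b·y = 37.737 × 0.41 = 15.47 m²
Wide channel: R ≈ y = 0.41 m
S = (Q·n / (1·A·R^(2/3)))² = (5.18×0.027 / (1×15.47×0.5519))² = 0.0002683

0.000268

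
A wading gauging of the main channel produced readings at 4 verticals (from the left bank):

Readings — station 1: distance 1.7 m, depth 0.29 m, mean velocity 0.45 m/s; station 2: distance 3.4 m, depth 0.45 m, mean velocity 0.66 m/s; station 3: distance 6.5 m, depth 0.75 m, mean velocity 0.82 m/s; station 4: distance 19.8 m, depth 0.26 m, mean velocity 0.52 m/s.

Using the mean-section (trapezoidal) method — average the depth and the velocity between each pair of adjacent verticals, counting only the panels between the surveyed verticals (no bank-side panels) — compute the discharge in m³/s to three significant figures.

6.23 m³/s

Panel 1-2: Δb = 1.7 m, d̄ = (0.29+0.45)/2 = 0.37, v̄ = (0.45+0.66)/2 = 0.555 → q = 1.7×0.37×0.555 = 0.3491 m³/s
Panel 2-3: Δb = 3.1 m, d̄ = (0.45+0.75)/2 = 0.6, v̄ = (0.66+0.82)/2 = 0.74 → q = 3.1×0.6×0.74 = 1.376 m³/s
Panel 3-4: Δb = 13.3 m, d̄ = (0.75+0.26)/2 = 0.505, v̄ = (0.82+0.52)/2 = 0.67 → q = 13.3×0.505×0.67 = 4.500 m³/s
Q = Σ q = 6.226 m³/s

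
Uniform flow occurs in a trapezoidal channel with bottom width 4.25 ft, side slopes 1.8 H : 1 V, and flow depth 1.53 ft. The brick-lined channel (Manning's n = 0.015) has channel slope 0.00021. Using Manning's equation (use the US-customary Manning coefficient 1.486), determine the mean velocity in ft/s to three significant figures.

1.45 ft/s

A = (b + z·y)·y = (4.25 + 1.8×1.53)×1.53 = 10.72 ft²
P = b + 2y√(1+z²) = 4.25 + 2×1.53×√(1+1.8²) = 10.55 ft
R = A/P = 10.72/10.55 = 1.016 ft
Q = (1.486/n)·A·R^(2/3)·S^(1/2) = (1.486/0.015) × 10.72 × 1.016^(2/3) × 0.00021^(1/2) = 15.54 ft³/s
V = Q/A = 15.54/10.72 = 1.451 ft/s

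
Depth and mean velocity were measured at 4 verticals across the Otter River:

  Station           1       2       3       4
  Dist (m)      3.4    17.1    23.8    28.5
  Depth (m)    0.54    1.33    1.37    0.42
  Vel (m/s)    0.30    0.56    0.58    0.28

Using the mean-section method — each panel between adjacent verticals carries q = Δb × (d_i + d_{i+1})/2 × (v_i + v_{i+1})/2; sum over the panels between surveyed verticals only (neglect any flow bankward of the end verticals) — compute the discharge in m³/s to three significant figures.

12.5 m³/s

Panel 1-2: Δb = 13.7 m, d̄ = (0.54+1.33)/2 = 0.935, v̄ = (0.30+0.56)/2 = 0.43 → q = 13.7×0.935×0.43 = 5.508 m³/s
Panel 2-3: Δb = 6.7 m, d̄ = (1.33+1.37)/2 = 1.35, v̄ = (0.56+0.58)/2 = 0.57 → q = 6.7×1.35×0.57 = 5.156 m³/s
Panel 3-4: Δb = 4.7 m, d̄ = (1.37+0.42)/2 = 0.895, v̄ = (0.58+0.28)/2 = 0.43 → q = 4.7×0.895×0.43 = 1.809 m³/s
Q = Σ q = 12.47 m³/s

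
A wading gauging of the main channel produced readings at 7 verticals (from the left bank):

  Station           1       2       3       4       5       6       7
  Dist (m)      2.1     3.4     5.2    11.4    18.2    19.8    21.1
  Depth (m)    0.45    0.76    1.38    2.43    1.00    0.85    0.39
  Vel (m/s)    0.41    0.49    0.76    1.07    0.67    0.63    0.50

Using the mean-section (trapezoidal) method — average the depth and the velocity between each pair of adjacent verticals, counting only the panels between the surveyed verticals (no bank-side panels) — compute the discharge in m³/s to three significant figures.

Panel 1-2: Δb = 1.3 m, d̄ = (0.45+0.76)/2 = 0.605, v̄ = (0.41+0.49)/2 = 0.45 → q = 1.3×0.605×0.45 = 0.3539 m³/s
Panel 2-3: Δb = 1.8 m, d̄ = (0.76+1.38)/2 = 1.07, v̄ = (0.49+0.76)/2 = 0.625 → q = 1.8×1.07×0.625 = 1.204 m³/s
Panel 3-4: Δb = 6.2 m, d̄ = (1.38+2.43)/2 = 1.905, v̄ = (0.76+1.07)/2 = 0.915 → q = 6.2×1.905×0.915 = 10.81 m³/s
Panel 4-5: Δb = 6.8 m, d̄ = (2.43+1.00)/2 = 1.715, v̄ = (1.07+0.67)/2 = 0.87 → q = 6.8×1.715×0.87 = 10.15 m³/s
Panel 5-6: Δb = 1.6 m, d̄ = (1.00+0.85)/2 = 0.925, v̄ = (0.67+0.63)/2 = 0.65 → q = 1.6×0.925×0.65 = 0.9620 m³/s
Panel 6-7: Δb = 1.3 m, d̄ = (0.85+0.39)/2 = 0.62, v̄ = (0.63+0.50)/2 = 0.565 → q = 1.3×0.62×0.565 = 0.4554 m³/s
Q = Σ q = 23.93 m³/s

23.9 m³/s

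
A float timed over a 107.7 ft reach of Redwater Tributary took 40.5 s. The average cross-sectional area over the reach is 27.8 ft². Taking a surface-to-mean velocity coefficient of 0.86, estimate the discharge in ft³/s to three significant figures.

v_surface = L / t̄ = 107.7 / 40.5 = 2.659 ft/s
v_mean = 0.86 × 2.659 = 2.287 ft/s
Q = A × v_mean = 27.8 × 2.287 = 63.58 ft³/s

63.6 ft³/s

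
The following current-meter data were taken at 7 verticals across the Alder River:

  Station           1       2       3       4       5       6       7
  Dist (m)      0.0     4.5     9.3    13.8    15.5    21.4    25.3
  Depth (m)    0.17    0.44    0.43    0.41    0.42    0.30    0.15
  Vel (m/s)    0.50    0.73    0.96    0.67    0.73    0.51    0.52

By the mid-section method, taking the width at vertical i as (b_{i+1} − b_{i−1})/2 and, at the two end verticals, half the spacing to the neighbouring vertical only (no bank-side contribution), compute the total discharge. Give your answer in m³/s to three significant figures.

w_1 = (4.5 − 0.0)/2 = 2.25 m; q_1 = 0.50 × 0.17 × 2.25 = 0.1913 m³/s
w_2 = (9.3 − 0.0)/2 = 4.65 m; q_2 = 0.73 × 0.44 × 4.65 = 1.494 m³/s
w_3 = (13.8 − 4.5)/2 = 4.65 m; q_3 = 0.96 × 0.43 × 4.65 = 1.920 m³/s
w_4 = (15.5 − 9.3)/2 = 3.1 m; q_4 = 0.67 × 0.41 × 3.1 = 0.8516 m³/s
w_5 = (21.4 − 13.8)/2 = 3.8 m; q_5 = 0.73 × 0.42 × 3.8 = 1.165 m³/s
w_6 = (25.3 − 15.5)/2 = 4.9 m; q_6 = 0.51 × 0.30 × 4.9 = 0.7497 m³/s
w_7 = (25.3 − 21.4)/2 = 1.95 m; q_7 = 0.52 × 0.15 × 1.95 = 0.1521 m³/s
Q = Σ qᵢ = 6.523 m³/s

6.52 m³/s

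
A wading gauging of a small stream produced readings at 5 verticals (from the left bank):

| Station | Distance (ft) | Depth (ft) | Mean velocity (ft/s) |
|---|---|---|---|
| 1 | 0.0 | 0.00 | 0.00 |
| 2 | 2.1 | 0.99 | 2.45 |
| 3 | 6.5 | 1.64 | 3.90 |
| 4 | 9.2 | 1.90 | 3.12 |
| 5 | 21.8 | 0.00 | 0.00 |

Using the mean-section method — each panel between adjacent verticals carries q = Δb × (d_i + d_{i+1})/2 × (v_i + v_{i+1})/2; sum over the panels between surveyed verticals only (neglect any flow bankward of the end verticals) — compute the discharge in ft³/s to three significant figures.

Panel 1-2: Δb = 2.1 ft, d̄ = (0.00+0.99)/2 = 0.495, v̄ = (0.00+2.45)/2 = 1.225 → q = 2.1×0.495×1.225 = 1.273 ft³/s
Panel 2-3: Δb = 4.4 ft, d̄ = (0.99+1.64)/2 = 1.315, v̄ = (2.45+3.90)/2 = 3.175 → q = 4.4×1.315×3.175 = 18.37 ft³/s
Panel 3-4: Δb = 2.7 ft, d̄ = (1.64+1.90)/2 = 1.77, v̄ = (3.90+3.12)/2 = 3.51 → q = 2.7×1.77×3.51 = 16.77 ft³/s
Panel 4-5: Δb = 12.6 ft, d̄ = (1.90+0.00)/2 = 0.95, v̄ = (3.12+0.00)/2 = 1.56 → q = 12.6×0.95×1.56 = 18.67 ft³/s
Q = Σ q = 55.09 ft³/s

55.1 ft³/s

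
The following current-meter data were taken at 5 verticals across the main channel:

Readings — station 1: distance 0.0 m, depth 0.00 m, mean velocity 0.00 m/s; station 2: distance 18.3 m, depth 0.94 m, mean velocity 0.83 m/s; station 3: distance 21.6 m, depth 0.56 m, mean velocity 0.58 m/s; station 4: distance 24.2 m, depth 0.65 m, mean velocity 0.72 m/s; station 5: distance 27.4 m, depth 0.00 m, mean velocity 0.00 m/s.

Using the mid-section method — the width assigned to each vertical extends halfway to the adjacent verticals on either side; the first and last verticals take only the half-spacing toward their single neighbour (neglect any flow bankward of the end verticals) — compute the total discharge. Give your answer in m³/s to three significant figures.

10.7 m³/s

w_2 = (21.6 − 0.0)/2 = 10.8 m; q_2 = 0.83 × 0.94 × 10.8 = 8.426 m³/s
w_3 = (24.2 − 18.3)/2 = 2.95 m; q_3 = 0.58 × 0.56 × 2.95 = 0.9582 m³/s
w_4 = (27.4 − 21.6)/2 = 2.9 m; q_4 = 0.72 × 0.65 × 2.9 = 1.357 m³/s
Stations 1, 5 contribute zero (depth or velocity is 0).
Q = Σ qᵢ = 10.74 m³/s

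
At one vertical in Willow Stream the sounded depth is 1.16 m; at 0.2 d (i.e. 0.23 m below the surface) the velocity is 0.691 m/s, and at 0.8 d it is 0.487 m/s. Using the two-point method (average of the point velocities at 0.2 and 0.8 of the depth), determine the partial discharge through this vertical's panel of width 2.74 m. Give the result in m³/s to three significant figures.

v̄ = (0.691 + 0.487) / 2 = 0.5890 m/s
q = v̄ × d × w = 0.5890 × 1.16 × 2.74 = 1.872 m³/s

1.87 m³/s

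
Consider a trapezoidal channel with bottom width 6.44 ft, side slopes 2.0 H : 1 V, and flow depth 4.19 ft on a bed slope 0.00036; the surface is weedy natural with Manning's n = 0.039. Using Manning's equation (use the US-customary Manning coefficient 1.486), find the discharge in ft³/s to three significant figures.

81.9 ft³/s

A = (b + z·y)·y = (6.44 + 2.0×4.19)×4.19 = 62.10 ft²
P = b + 2y√(1+z²) = 6.44 + 2×4.19×√(1+2.0²) = 25.18 ft
R = A/P = 62.10/25.18 = 2.466 ft
Q = (1.486/n)·A·R^(2/3)·S^(1/2) = (1.486/0.039) × 62.10 × 2.466^(2/3) × 0.00036^(1/2) = 81.95 ft³/s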